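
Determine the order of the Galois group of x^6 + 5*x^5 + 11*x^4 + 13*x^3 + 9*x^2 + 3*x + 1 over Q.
The degree of the splitting field over Q equals the order of the Galois group, so first determine the group. The polynomial f is an irreducible sextic over Q, so G = Gal(f/Q) is one of the 16 transitive subgroups 6T1, ..., 6T16 of S_6. The discriminant of f is -16807, which is not a perfect square, so G is not contained in A_6. The transitive groups of degree 6 not contained in A_6 are: C_6 (6T1, order 6), S_3 (6T2, order 6), D_6 (6T3, order 12), C_3 x S_3 (6T5, order 18), A_4 x C_2 (6T6, order 24), S_4 (6T8, order 24), S_3 x S_3 (6T9, order 36), S_4 x C_2 (6T11, order 48), (S_3 x S_3) : C_2 (6T13, order 72), PGL(2,5) (6T14, order 120), S_6 (6T16, order 720). By Dedekind's theorem, for a prime p not dividing disc(f) the degrees of the irreducible factors of f mod p form the cycle type of an element of G. Factoring f modulo the 37 such primes p <= 163 (skipping 7, which divides the discriminant), each new pattern first appears at: mod 2: f = (x^3 + x + 1)(x^3 + x^2 + 1), pattern 3+3; mod 3: f = (x^6 + 2x^5 + 2x^4 + x^3 + 1), pattern 6; mod 13: f = (x^2 + 9x + 9)(x^2 + 10x + 10)(x^2 + 12x + 12), pattern 2+2+2; mod 29: f = (x + 8)(x + 17)(x + 21)(x + 24)(x + 25)(x + 26), pattern 1+1+1+1+1+1. No other pattern occurs in this range, so the set of observed cycle types is {3+3, 6, 2+2+2, 1+1+1+1+1+1}. The candidates containing elements of all these cycle types are C_6 (6T1) of order 6, D_6 (6T3) of order 12, C_3 x S_3 (6T5) of order 18, A_4 x C_2 (6T6) of order 24, S_3 x S_3 (6T9) of order 36, S_4 x C_2 (6T11) of order 48, (S_3 x S_3) : C_2 (6T13) of order 72, PGL(2,5) (6T14) of order 120, S_6 (6T16) of order 720; the others are excluded. The observed types are precisely the cycle types that occur in C_6 (6T1). Each of the other remaining candidates has further cycle types, and by the Chebotarev density theorem the matching factorization patterns would occur for a proportion of primes equal to their share of the group: D_6 (6T3) additionally contains elements of type 2+2+1+1 (3 of its 12 elements, about 25% of primes); C_3 x S_3 (6T5) additionally contains elements of type 3+1+1+1 (4 of its 18 elements, about 22% of primes); A_4 x C_2 (6T6) additionally contains elements of type 2+2+1+1, 2+1+1+1+1 (6 of its 24 elements, about 25% of primes); S_3 x S_3 (6T9) additionally contains elements of type 3+1+1+1, 2+2+1+1 (13 of its 36 elements, about 36% of primes); S_4 x C_2 (6T11) additionally contains elements of type 4+2, 4+1+1, 2+2+1+1, 2+1+1+1+1 (24 of its 48 elements, about 50% of primes); (S_3 x S_3) : C_2 (6T13) additionally contains elements of type 4+2, 3+2+1, 3+1+1+1, 2+2+1+1, 2+1+1+1+1 (49 of its 72 elements, about 68% of primes); PGL(2,5) (6T14) additionally contains elements of type 5+1, 4+1+1, 2+2+1+1 (69 of its 120 elements, about 58% of primes); S_6 (6T16) additionally contains elements of type 5+1, 4+2, 4+1+1, 3+2+1, 3+1+1+1, 2+2+1+1, 2+1+1+1+1 (544 of its 720 elements, about 76% of primes). None of the 37 primes tested shows any such pattern (for each of these groups the chance of that is below 10^-4), which rules them out. Hence G = C_6 (6T1), of order 6. The Galois group C_6 (6T1) has order 6, so the splitting field has degree 6 over Q.

6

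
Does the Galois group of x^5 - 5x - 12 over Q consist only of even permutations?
The polynomial is irreducible of degree 5 over Q. Its discriminant is 64000000 = 8000^2, a perfect square. A Galois group lies in the alternating group exactly when the discriminant is a square in Q, so the Galois group (D_5) is contained in A_5.

Yes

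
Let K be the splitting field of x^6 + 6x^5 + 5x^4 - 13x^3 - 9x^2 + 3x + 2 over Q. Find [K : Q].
The degree of the splitting field over Q equals the order of the Galois group, so first determine the group. The polynomial f is an irreducible sextic over Q, so G = Gal(f/Q) is one of the 16 transitive subgroups 6T1, ..., 6T16 of S_6. The discriminant of f is 30991489 = 5567^2, a perfect square, so G is contained in A_6. The transitive groups of degree 6 contained in A_6 are: A_4 (6T4, order 12), S_4 (6T7, order 24), (C_3 x C_3) : C_4 (6T10, order 36), PSL(2,5) (6T12, order 60), A_6 (6T15, order 360). By Dedekind's theorem, for a prime p not dividing disc(f) the degrees of the irreducible factors of f mod p form the cycle type of an element of G. Factoring f modulo the 21 such primes p <= 79 (skipping 19, which divides the discriminant), each new pattern first appears at: mod 2: f = (x)(x^5 + x^3 + x^2 + x + 1), pattern 5+1; mod 7: f = (x^3 + x^2 + 3x + 1)(x^3 + 5x^2 + 4x + 2), pattern 3+3; mod 61: f = (x + 3)(x + 25)(x^2 + 48x + 25)(x^2 + 52x + 38), pattern 2+2+1+1. No other pattern occurs in this range, so the set of observed cycle types is {5+1, 3+3, 2+2+1+1}. The candidates containing elements of all these cycle types are PSL(2,5) (6T12) of order 60, A_6 (6T15) of order 360; the others are excluded. The observed types are precisely the cycle types that occur in PSL(2,5) (6T12) (apart from the identity). Each of the other remaining candidates has further cycle types, and by the Chebotarev density theorem the matching factorization patterns would occur for a proportion of primes equal to their share of the group: A_6 (6T15) additionally contains elements of type 4+2, 3+1+1+1 (130 of its 360 elements, about 36% of primes). None of the 21 primes tested shows any such pattern (for each of these groups the chance of that is below 10^-4), which rules them out. Hence G = PSL(2,5) (6T12), of order 60. The Galois group PSL(2,5) (6T12) has order 60, so the splitting field has degree 60 over Q.

60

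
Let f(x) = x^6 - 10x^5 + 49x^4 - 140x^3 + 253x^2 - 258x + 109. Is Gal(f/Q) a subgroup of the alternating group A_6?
No

The polynomial is irreducible of degree 6 over Q. Its discriminant is -54718156800, which is not a perfect square. A Galois group lies in the alternating group exactly when the discriminant is a square in Q, so the Galois group ((S_3 x S_3) : C_2) is not contained in A_6.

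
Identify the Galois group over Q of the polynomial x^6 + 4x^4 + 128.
The polynomial f is an irreducible sextic over Q, so G = Gal(f/Q) is one of the 16 transitive subgroups 6T1, ..., 6T16 of S_6. The discriminant of f is -1849378557919232, which is not a perfect square, so G is not contained in A_6. The transitive groups of degree 6 not contained in A_6 are: C_6 (6T1, order 6), S_3 (6T2, order 6), D_6 (6T3, order 12), C_3 x S_3 (6T5, order 18), A_4 x C_2 (6T6, order 24), S_4 (6T8, order 24), S_3 x S_3 (6T9, order 36), S_4 x C_2 (6T11, order 48), (S_3 x S_3) : C_2 (6T13, order 72), PGL(2,5) (6T14, order 120), S_6 (6T16, order 720). By Dedekind's theorem, for a prime p not dividing disc(f) the degrees of the irreducible factors of f mod p form the cycle type of an element of G. Factoring f modulo the 29 such primes p <= 127 (skipping 2, 29, which divide the discriminant), each new pattern first appears at: mod 3: f = (x^3 + x^2 + x + 2)(x^3 + 2x^2 + x + 1), pattern 3+3; mod 5: f = (x^6 + 4x^4 + 3), pattern 6; mod 7: f = (x + 1)(x + 6)(x^4 + 5x^2 + 5), pattern 4+1+1; mod 17: f = (x + 7)(x + 10)(x^2 + 4x + 9)(x^2 + 13x + 9), pattern 2+2+1+1; mod 23: f = (x^2 + 16)(x^2 + 3x + 10)(x^2 + 20x + 10), pattern 2+2+2; mod 67: f = (x^2 + 56)(x^4 + 15x^2 + 31), pattern 4+2; mod 127: f = (x + 7)(x + 47)(x + 80)(x + 120)(x^2 + 103), pattern 2+1+1+1+1. No other pattern occurs in this range, so the set of observed cycle types is {3+3, 6, 4+1+1, 2+2+1+1, 2+2+2, 4+2, 2+1+1+1+1}. The candidates containing elements of all these cycle types are S_4 x C_2 (6T11) of order 48, S_6 (6T16) of order 720; the others are excluded. The observed types are precisely the cycle types that occur in S_4 x C_2 (6T11) (apart from the identity). Each of the other remaining candidates has further cycle types, and by the Chebotarev density theorem the matching factorization patterns would occur for a proportion of primes equal to their share of the group: S_6 (6T16) additionally contains elements of type 5+1, 3+2+1, 3+1+1+1 (304 of its 720 elements, about 42% of primes). None of the 29 primes tested shows any such pattern (for each of these groups the chance of that is below 10^-4), which rules them out. Hence G = S_4 x C_2 (6T11), of order 48.

S_4 x C_2 (order 48)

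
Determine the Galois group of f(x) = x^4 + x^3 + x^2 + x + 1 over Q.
The polynomial is an irreducible quartic over Q and its discriminant is 125, which is not a perfect square, so the Galois group is not contained in A_4. The resolvent cubic y^3 - y^2 - 3*y + 2 has exactly one rational root, so the Galois group is C_4 or D_4. The quartic becomes reducible over Q(sqrt(disc)), so the group is C_4.

4T1: C_4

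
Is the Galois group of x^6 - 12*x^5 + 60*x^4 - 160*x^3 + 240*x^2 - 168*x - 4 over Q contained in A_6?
Yes

The polynomial is irreducible of degree 6 over Q. Its discriminant is 746496000000 = 864000^2, a perfect square. A Galois group lies in the alternating group exactly when the discriminant is a square in Q, so the Galois group (A_6) is contained in A_6.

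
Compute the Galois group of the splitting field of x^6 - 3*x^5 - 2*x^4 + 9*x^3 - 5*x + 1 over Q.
S_3 (order 6)

The polynomial f is an irreducible sextic over Q, so G = Gal(f/Q) is one of the 16 transitive subgroups 6T1, ..., 6T16 of S_6. The discriminant of f is 810448, which is not a perfect square, so G is not contained in A_6. The transitive groups of degree 6 not contained in A_6 are: C_6 (6T1, order 6), S_3 (6T2, order 6), D_6 (6T3, order 12), C_3 x S_3 (6T5, order 18), A_4 x C_2 (6T6, order 24), S_4 (6T8, order 24), S_3 x S_3 (6T9, order 36), S_4 x C_2 (6T11, order 48), (S_3 x S_3) : C_2 (6T13, order 72), PGL(2,5) (6T14, order 120), S_6 (6T16, order 720). By Dedekind's theorem, for a prime p not dividing disc(f) the degrees of the irreducible factors of f mod p form the cycle type of an element of G. Factoring f modulo the 23 such primes p <= 97 (skipping 2, 37, which divide the discriminant), each new pattern first appears at: mod 3: f = (x^3 + x^2 + 2)(x^3 + 2x^2 + 2x + 2), pattern 3+3; mod 5: f = (x^2 + 2)(x^2 + 3x + 3)(x^2 + 4x + 1), pattern 2+2+2; mod 67: f = (x + 2)(x + 18)(x + 30)(x + 36)(x + 48)(x + 64), pattern 1+1+1+1+1+1. No other pattern occurs in this range, so the set of observed cycle types is {3+3, 2+2+2, 1+1+1+1+1+1}. The candidates containing elements of all these cycle types are C_6 (6T1) of order 6, S_3 (6T2) of order 6, D_6 (6T3) of order 12, C_3 x S_3 (6T5) of order 18, A_4 x C_2 (6T6) of order 24, S_4 (6T8) of order 24, S_3 x S_3 (6T9) of order 36, S_4 x C_2 (6T11) of order 48, (S_3 x S_3) : C_2 (6T13) of order 72, PGL(2,5) (6T14) of order 120, S_6 (6T16) of order 720; the others are excluded. The observed types are precisely the cycle types that occur in S_3 (6T2). Each of the other remaining candidates has further cycle types, and by the Chebotarev density theorem the matching factorization patterns would occur for a proportion of primes equal to their share of the group: C_6 (6T1) additionally contains elements of type 6 (2 of its 6 elements, about 33% of primes); D_6 (6T3) additionally contains elements of type 6, 2+2+1+1 (5 of its 12 elements, about 42% of primes); C_3 x S_3 (6T5) additionally contains elements of type 6, 3+1+1+1 (10 of its 18 elements, about 56% of primes); A_4 x C_2 (6T6) additionally contains elements of type 6, 2+2+1+1, 2+1+1+1+1 (14 of its 24 elements, about 58% of primes); S_4 (6T8) additionally contains elements of type 4+1+1, 2+2+1+1 (9 of its 24 elements, about 38% of primes); S_3 x S_3 (6T9) additionally contains elements of type 6, 3+1+1+1, 2+2+1+1 (25 of its 36 elements, about 69% of primes); S_4 x C_2 (6T11) additionally contains elements of type 6, 4+2, 4+1+1, 2+2+1+1, 2+1+1+1+1 (32 of its 48 elements, about 67% of primes); (S_3 x S_3) : C_2 (6T13) additionally contains elements of type 6, 4+2, 3+2+1, 3+1+1+1, 2+2+1+1, 2+1+1+1+1 (61 of its 72 elements, about 85% of primes); PGL(2,5) (6T14) additionally contains elements of type 6, 5+1, 4+1+1, 2+2+1+1 (89 of its 120 elements, about 74% of primes); S_6 (6T16) additionally contains elements of type 6, 5+1, 4+2, 4+1+1, 3+2+1, 3+1+1+1, 2+2+1+1, 2+1+1+1+1 (664 of its 720 elements, about 92% of primes). None of the 23 primes tested shows any such pattern (for each of these groups the chance of that is below 10^-4), which rules them out. Hence G = S_3 (6T2), of order 6.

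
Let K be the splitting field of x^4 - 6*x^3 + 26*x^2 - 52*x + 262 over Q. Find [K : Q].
The degree of the splitting field over Q equals the order of the Galois group, so first determine the group. The polynomial is an irreducible quartic over Q and its discriminant is 2062613056 = 45416^2, a perfect square, so the Galois group is contained in A_4. The resolvent cubic y^3 - 26*y^2 - 736*y + 15112 is irreducible over Q. An irreducible resolvent with square discriminant gives A_4. The Galois group A_4 (4T4) has order 12, so the splitting field has degree 12 over Q.

12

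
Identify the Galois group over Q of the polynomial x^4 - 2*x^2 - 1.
D_4

The polynomial is an irreducible quartic over Q and its discriminant is -1024, which is not a perfect square, so the Galois group is not contained in A_4. The resolvent cubic y^3 + 2*y^2 + 4*y + 8 has exactly one rational root, so the Galois group is C_4 or D_4. The quartic remains irreducible over Q(sqrt(disc)), so the group is D_4.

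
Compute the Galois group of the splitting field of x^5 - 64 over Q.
The polynomial f is an irreducible quintic over Q, so G = Gal(f/Q) is a transitive subgroup of S_5: one of C_5 (5T1, order 5), D_5 (5T2, order 10), F_20 (5T3, order 20), A_5 (5T4, order 60) or S_5 (5T5, order 120). The discriminant of f is 52428800000, which is not a perfect square, so G is not contained in A_5. The transitive groups of degree 5 not contained in A_5 are: F_20 (5T3, order 20), S_5 (5T5, order 120). By Dedekind's theorem, for a prime p not dividing disc(f) the degrees of the irreducible factors of f mod p form the cycle type of an element of G. Factoring f modulo the 18 such primes p <= 71 (skipping 2, 5, which divide the discriminant), each new pattern first appears at: mod 3: f = (x + 2)(x^4 + x^3 + x^2 + x + 1), pattern 4+1; mod 11: f = (x^5 + 2), pattern 5; mod 19: f = (x + 8)(x^2 + 13x + 7)(x^2 + 17x + 7), pattern 2+2+1. No other pattern occurs in this range, so the set of observed cycle types is {4+1, 5, 2+2+1}. The candidates containing elements of all these cycle types are F_20 (5T3) of order 20, S_5 (5T5) of order 120; the others are excluded. The observed types are precisely the cycle types that occur in F_20 (5T3) (apart from the identity). Each of the other remaining candidates has further cycle types, and by the Chebotarev density theorem the matching factorization patterns would occur for a proportion of primes equal to their share of the group: S_5 (5T5) additionally contains elements of type 3+2, 3+1+1, 2+1+1+1 (50 of its 120 elements, about 42% of primes). None of the 18 primes tested shows any such pattern (for each of these groups the chance of that is below 10^-4), which rules them out. Hence G = F_20 (5T3), of order 20.

F_20, the Frobenius group of order 20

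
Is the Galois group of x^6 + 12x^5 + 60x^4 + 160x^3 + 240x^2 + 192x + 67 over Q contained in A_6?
No

The polynomial is irreducible of degree 6 over Q. Its discriminant is -11337408, which is not a perfect square. A Galois group lies in the alternating group exactly when the discriminant is a square in Q, so the Galois group (S_3) is not contained in A_6.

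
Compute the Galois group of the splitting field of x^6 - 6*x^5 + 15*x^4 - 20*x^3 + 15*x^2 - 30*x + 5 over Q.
The polynomial f is an irreducible sextic over Q, so G = Gal(f/Q) is one of the 16 transitive subgroups 6T1, ..., 6T16 of S_6. The discriminant of f is 746496000000 = 864000^2, a perfect square, so G is contained in A_6. The transitive groups of degree 6 contained in A_6 are: A_4 (6T4, order 12), S_4 (6T7, order 24), (C_3 x C_3) : C_4 (6T10, order 36), PSL(2,5) (6T12, order 60), A_6 (6T15, order 360). By Dedekind's theorem, for a prime p not dividing disc(f) the degrees of the irreducible factors of f mod p form the cycle type of an element of G. Factoring f modulo the 6 such primes p <= 23 (skipping 2, 3, 5, which divide the discriminant), each new pattern first appears at: mod 7: f = (x + 3)(x^5 + 5x^4 + x^2 + 5x + 4), pattern 5+1; mod 23: f = (x + 1)(x + 10)(x + 15)(x^3 + 14x^2 + 5x + 10), pattern 3+1+1+1. No other pattern occurs in this range, so the set of observed cycle types is {5+1, 3+1+1+1}. Among the candidates above, the only group containing elements of all these cycle types is A_6 (6T15) — each of A_4 (6T4), S_4 (6T7), (C_3 x C_3) : C_4 (6T10), PSL(2,5) (6T12) lacks at least one of them. Hence G = A_6 (6T15), of order 360.

A_6 (order 360)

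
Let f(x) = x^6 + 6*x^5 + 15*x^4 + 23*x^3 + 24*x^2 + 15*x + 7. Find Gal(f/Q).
C_3 x S_3 (also written G18)

The polynomial f is an irreducible sextic over Q, so G = Gal(f/Q) is one of the 16 transitive subgroups 6T1, ..., 6T16 of S_6. The discriminant of f is -177147, which is not a perfect square, so G is not contained in A_6. The transitive groups of degree 6 not contained in A_6 are: C_6 (6T1, order 6), S_3 (6T2, order 6), D_6 (6T3, order 12), C_3 x S_3 (6T5, order 18), A_4 x C_2 (6T6, order 24), S_4 (6T8, order 24), S_3 x S_3 (6T9, order 36), S_4 x C_2 (6T11, order 48), (S_3 x S_3) : C_2 (6T13, order 72), PGL(2,5) (6T14, order 120), S_6 (6T16, order 720). By Dedekind's theorem, for a prime p not dividing disc(f) the degrees of the irreducible factors of f mod p form the cycle type of an element of G. Factoring f modulo the 33 such primes p <= 139 (skipping 3, which divides the discriminant), each new pattern first appears at: mod 2: f = (x^6 + x^4 + x^3 + x + 1), pattern 6; mod 7: f = (x)(x + 4)(x + 6)(x^3 + 3x^2 + 3x + 5), pattern 3+1+1+1; mod 17: f = (x^2 + x + 7)(x^2 + 7x + 13)(x^2 + 15x + 4), pattern 2+2+2; mod 19: f = (x^3 + 3x^2 + 3x + 10)(x^3 + 3x^2 + 3x + 14), pattern 3+3; mod 73: f = (x + 43)(x + 44)(x + 45)(x + 52)(x + 53)(x + 61), pattern 1+1+1+1+1+1. No other pattern occurs in this range, so the set of observed cycle types is {6, 3+1+1+1, 2+2+2, 3+3, 1+1+1+1+1+1}. The candidates containing elements of all these cycle types are C_3 x S_3 (6T5) of order 18, S_3 x S_3 (6T9) of order 36, (S_3 x S_3) : C_2 (6T13) of order 72, S_6 (6T16) of order 720; the others are excluded. The observed types are precisely the cycle types that occur in C_3 x S_3 (6T5). Each of the other remaining candidates has further cycle types, and by the Chebotarev density theorem the matching factorization patterns would occur for a proportion of primes equal to their share of the group: S_3 x S_3 (6T9) additionally contains elements of type 2+2+1+1 (9 of its 36 elements, about 25% of primes); (S_3 x S_3) : C_2 (6T13) additionally contains elements of type 4+2, 3+2+1, 2+2+1+1, 2+1+1+1+1 (45 of its 72 elements, about 62% of primes); S_6 (6T16) additionally contains elements of type 5+1, 4+2, 4+1+1, 3+2+1, 2+2+1+1, 2+1+1+1+1 (504 of its 720 elements, about 70% of primes). None of the 33 primes tested shows any such pattern (for each of these groups the chance of that is below 10^-4), which rules them out. Hence G = C_3 x S_3 (6T5), of order 18.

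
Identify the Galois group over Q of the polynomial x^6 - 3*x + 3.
The polynomial f is an irreducible sextic over Q, so G = Gal(f/Q) is one of the 16 transitive subgroups 6T1, ..., 6T16 of S_6. The discriminant of f is -9059283, which is not a perfect square, so G is not contained in A_6. The transitive groups of degree 6 not contained in A_6 are: C_6 (6T1, order 6), S_3 (6T2, order 6), D_6 (6T3, order 12), C_3 x S_3 (6T5, order 18), A_4 x C_2 (6T6, order 24), S_4 (6T8, order 24), S_3 x S_3 (6T9, order 36), S_4 x C_2 (6T11, order 48), (S_3 x S_3) : C_2 (6T13, order 72), PGL(2,5) (6T14, order 120), S_6 (6T16, order 720). By Dedekind's theorem, for a prime p not dividing disc(f) the degrees of the irreducible factors of f mod p form the cycle type of an element of G. Factoring f modulo the 28 such primes p <= 127 (skipping 3, 17, 43, which divide the discriminant), each new pattern first appears at: mod 2: f = (x^6 + x + 1), pattern 6; mod 7: f = (x + 1)(x^2 + 4x + 6)(x^3 + 2x^2 + x + 4), pattern 3+2+1; mod 11: f = (x^2 + 9x + 2)(x^4 + 2x^3 + 2x^2 + 7), pattern 4+2; mod 13: f = (x + 3)(x + 8)(x^2 + 3x + 6)(x^2 + 12x + 3), pattern 2+2+1+1; mod 61: f = (x + 40)(x + 51)(x + 57)(x + 59)(x^2 + 37x + 50), pattern 2+1+1+1+1; mod 97: f = (x + 48)(x + 85)(x + 87)(x^3 + 71x^2 + 60x + 63), pattern 3+1+1+1; mod 113: f = (x^2 + 49x + 72)(x^2 + 68x + 105)(x^2 + 109x + 10), pattern 2+2+2; mod 127: f = (x^3 + 39x^2 + 106x + 109)(x^3 + 88x^2 + 18x + 21), pattern 3+3. No other pattern occurs in this range, so the set of observed cycle types is {6, 3+2+1, 4+2, 2+2+1+1, 2+1+1+1+1, 3+1+1+1, 2+2+2, 3+3}. The candidates containing elements of all these cycle types are (S_3 x S_3) : C_2 (6T13) of order 72, S_6 (6T16) of order 720; the others are excluded. The observed types are precisely the cycle types that occur in (S_3 x S_3) : C_2 (6T13) (apart from the identity). Each of the other remaining candidates has further cycle types, and by the Chebotarev density theorem the matching factorization patterns would occur for a proportion of primes equal to their share of the group: S_6 (6T16) additionally contains elements of type 5+1, 4+1+1 (234 of its 720 elements, about 32% of primes). None of the 28 primes tested shows any such pattern (for each of these groups the chance of that is below 10^-4), which rules them out. Hence G = (S_3 x S_3) : C_2 (6T13), of order 72.

(S_3 x S_3) : C_2, the group 6T13 of order 72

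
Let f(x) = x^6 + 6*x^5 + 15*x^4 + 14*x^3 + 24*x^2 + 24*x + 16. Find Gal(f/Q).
The polynomial f is an irreducible sextic over Q, so G = Gal(f/Q) is one of the 16 transitive subgroups 6T1, ..., 6T16 of S_6. The discriminant of f is -1160950579200, which is not a perfect square, so G is not contained in A_6. The transitive groups of degree 6 not contained in A_6 are: C_6 (6T1, order 6), S_3 (6T2, order 6), D_6 (6T3, order 12), C_3 x S_3 (6T5, order 18), A_4 x C_2 (6T6, order 24), S_4 (6T8, order 24), S_3 x S_3 (6T9, order 36), S_4 x C_2 (6T11, order 48), (S_3 x S_3) : C_2 (6T13, order 72), PGL(2,5) (6T14, order 120), S_6 (6T16, order 720). By Dedekind's theorem, for a prime p not dividing disc(f) the degrees of the irreducible factors of f mod p form the cycle type of an element of G. Factoring f modulo the 23 such primes p <= 101 (skipping 2, 3, 5, which divide the discriminant), each new pattern first appears at: mod 7: f = (x^3 + 3x^2 + 2x + 2)(x^3 + 3x^2 + 4x + 1), pattern 3+3; mod 11: f = (x^2 + 4x + 8)(x^2 + 6x + 7)(x^2 + 7x + 5), pattern 2+2+2; mod 61: f = (x + 7)(x + 13)(x + 15)(x + 19)(x + 36)(x + 38), pattern 1+1+1+1+1+1. No other pattern occurs in this range, so the set of observed cycle types is {3+3, 2+2+2, 1+1+1+1+1+1}. The candidates containing elements of all these cycle types are C_6 (6T1) of order 6, S_3 (6T2) of order 6, D_6 (6T3) of order 12, C_3 x S_3 (6T5) of order 18, A_4 x C_2 (6T6) of order 24, S_4 (6T8) of order 24, S_3 x S_3 (6T9) of order 36, S_4 x C_2 (6T11) of order 48, (S_3 x S_3) : C_2 (6T13) of order 72, PGL(2,5) (6T14) of order 120, S_6 (6T16) of order 720; the others are excluded. The observed types are precisely the cycle types that occur in S_3 (6T2). Each of the other remaining candidates has further cycle types, and by the Chebotarev density theorem the matching factorization patterns would occur for a proportion of primes equal to their share of the group: C_6 (6T1) additionally contains elements of type 6 (2 of its 6 elements, about 33% of primes); D_6 (6T3) additionally contains elements of type 6, 2+2+1+1 (5 of its 12 elements, about 42% of primes); C_3 x S_3 (6T5) additionally contains elements of type 6, 3+1+1+1 (10 of its 18 elements, about 56% of primes); A_4 x C_2 (6T6) additionally contains elements of type 6, 2+2+1+1, 2+1+1+1+1 (14 of its 24 elements, about 58% of primes); S_4 (6T8) additionally contains elements of type 4+1+1, 2+2+1+1 (9 of its 24 elements, about 38% of primes); S_3 x S_3 (6T9) additionally contains elements of type 6, 3+1+1+1, 2+2+1+1 (25 of its 36 elements, about 69% of primes); S_4 x C_2 (6T11) additionally contains elements of type 6, 4+2, 4+1+1, 2+2+1+1, 2+1+1+1+1 (32 of its 48 elements, about 67% of primes); (S_3 x S_3) : C_2 (6T13) additionally contains elements of type 6, 4+2, 3+2+1, 3+1+1+1, 2+2+1+1, 2+1+1+1+1 (61 of its 72 elements, about 85% of primes); PGL(2,5) (6T14) additionally contains elements of type 6, 5+1, 4+1+1, 2+2+1+1 (89 of its 120 elements, about 74% of primes); S_6 (6T16) additionally contains elements of type 6, 5+1, 4+2, 4+1+1, 3+2+1, 3+1+1+1, 2+2+1+1, 2+1+1+1+1 (664 of its 720 elements, about 92% of primes). None of the 23 primes tested shows any such pattern (for each of these groups the chance of that is below 10^-4), which rules them out. Hence G = S_3 (6T2), of order 6.

S_3 (order 6)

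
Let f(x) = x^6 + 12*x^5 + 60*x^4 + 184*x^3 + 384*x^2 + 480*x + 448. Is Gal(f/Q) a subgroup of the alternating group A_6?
No

The polynomial is irreducible of degree 6 over Q. Its discriminant is -190210142896128, which is not a perfect square. A Galois group lies in the alternating group exactly when the discriminant is a square in Q, so the Galois group (C_3 x S_3) is not contained in A_6.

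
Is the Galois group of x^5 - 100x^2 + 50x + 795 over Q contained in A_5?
The polynomial is irreducible of degree 5 over Q. Its discriminant is 1109956876953125, which is not a perfect square. A Galois group lies in the alternating group exactly when the discriminant is a square in Q, so the Galois group (F_20) is not contained in A_5.

No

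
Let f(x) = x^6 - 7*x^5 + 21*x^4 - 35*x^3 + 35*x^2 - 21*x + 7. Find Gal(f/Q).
The polynomial f is an irreducible sextic over Q, so G = Gal(f/Q) is one of the 16 transitive subgroups 6T1, ..., 6T16 of S_6. The discriminant of f is -16807, which is not a perfect square, so G is not contained in A_6. The transitive groups of degree 6 not contained in A_6 are: C_6 (6T1, order 6), S_3 (6T2, order 6), D_6 (6T3, order 12), C_3 x S_3 (6T5, order 18), A_4 x C_2 (6T6, order 24), S_4 (6T8, order 24), S_3 x S_3 (6T9, order 36), S_4 x C_2 (6T11, order 48), (S_3 x S_3) : C_2 (6T13, order 72), PGL(2,5) (6T14, order 120), S_6 (6T16, order 720). By Dedekind's theorem, for a prime p not dividing disc(f) the degrees of the irreducible factors of f mod p form the cycle type of an element of G. Factoring f modulo the 37 such primes p <= 163 (skipping 7, which divides the discriminant), each new pattern first appears at: mod 2: f = (x^3 + x + 1)(x^3 + x^2 + 1), pattern 3+3; mod 3: f = (x^6 + 2x^5 + x^3 + 2x^2 + 1), pattern 6; mod 13: f = (x^2 + 5x + 8)(x^2 + 6x + 7)(x^2 + 8x + 5), pattern 2+2+2; mod 29: f = (x + 6)(x + 15)(x + 19)(x + 22)(x + 23)(x + 24), pattern 1+1+1+1+1+1. No other pattern occurs in this range, so the set of observed cycle types is {3+3, 6, 2+2+2, 1+1+1+1+1+1}. The candidates containing elements of all these cycle types are C_6 (6T1) of order 6, D_6 (6T3) of order 12, C_3 x S_3 (6T5) of order 18, A_4 x C_2 (6T6) of order 24, S_3 x S_3 (6T9) of order 36, S_4 x C_2 (6T11) of order 48, (S_3 x S_3) : C_2 (6T13) of order 72, PGL(2,5) (6T14) of order 120, S_6 (6T16) of order 720; the others are excluded. The observed types are precisely the cycle types that occur in C_6 (6T1). Each of the other remaining candidates has further cycle types, and by the Chebotarev density theorem the matching factorization patterns would occur for a proportion of primes equal to their share of the group: D_6 (6T3) additionally contains elements of type 2+2+1+1 (3 of its 12 elements, about 25% of primes); C_3 x S_3 (6T5) additionally contains elements of type 3+1+1+1 (4 of its 18 elements, about 22% of primes); A_4 x C_2 (6T6) additionally contains elements of type 2+2+1+1, 2+1+1+1+1 (6 of its 24 elements, about 25% of primes); S_3 x S_3 (6T9) additionally contains elements of type 3+1+1+1, 2+2+1+1 (13 of its 36 elements, about 36% of primes); S_4 x C_2 (6T11) additionally contains elements of type 4+2, 4+1+1, 2+2+1+1, 2+1+1+1+1 (24 of its 48 elements, about 50% of primes); (S_3 x S_3) : C_2 (6T13) additionally contains elements of type 4+2, 3+2+1, 3+1+1+1, 2+2+1+1, 2+1+1+1+1 (49 of its 72 elements, about 68% of primes); PGL(2,5) (6T14) additionally contains elements of type 5+1, 4+1+1, 2+2+1+1 (69 of its 120 elements, about 58% of primes); S_6 (6T16) additionally contains elements of type 5+1, 4+2, 4+1+1, 3+2+1, 3+1+1+1, 2+2+1+1, 2+1+1+1+1 (544 of its 720 elements, about 76% of primes). None of the 37 primes tested shows any such pattern (for each of these groups the chance of that is below 10^-4), which rules them out. Hence G = C_6 (6T1), of order 6.

6T1: C_6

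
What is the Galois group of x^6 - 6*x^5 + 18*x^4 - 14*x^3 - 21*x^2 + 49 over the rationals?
PGL(2,5) (order 120)

The polynomial f is an irreducible sextic over Q, so G = Gal(f/Q) is one of the 16 transitive subgroups 6T1, ..., 6T16 of S_6. The discriminant of f is -28010528989632, which is not a perfect square, so G is not contained in A_6. The transitive groups of degree 6 not contained in A_6 are: C_6 (6T1, order 6), S_3 (6T2, order 6), D_6 (6T3, order 12), C_3 x S_3 (6T5, order 18), A_4 x C_2 (6T6, order 24), S_4 (6T8, order 24), S_3 x S_3 (6T9, order 36), S_4 x C_2 (6T11, order 48), (S_3 x S_3) : C_2 (6T13, order 72), PGL(2,5) (6T14, order 120), S_6 (6T16, order 720). By Dedekind's theorem, for a prime p not dividing disc(f) the degrees of the irreducible factors of f mod p form the cycle type of an element of G. Factoring f modulo the 21 such primes p <= 89 (skipping 2, 3, 7, which divide the discriminant), each new pattern first appears at: mod 5: f = (x^6 + 4x^5 + 3x^4 + x^3 + 4x^2 + 4), pattern 6; mod 11: f = (x + 3)(x^5 + 2x^4 + x^3 + 5x^2 + 8x + 9), pattern 5+1; mod 13: f = (x + 4)(x + 11)(x^4 + 5x^3 + 3x^2 + 7x + 2), pattern 4+1+1; mod 23: f = (x + 2)(x + 15)(x^2 + 3x + 9)(x^2 + 20x + 11), pattern 2+2+1+1; mod 43: f = (x^3 + 40x^2 + 3x + 30)(x^3 + 40x^2 + 6x + 26), pattern 3+3; mod 61: f = (x^2 + 26x + 40)(x^2 + 44x + 36)(x^2 + 46x + 31), pattern 2+2+2. No other pattern occurs in this range, so the set of observed cycle types is {6, 5+1, 4+1+1, 2+2+1+1, 3+3, 2+2+2}. The candidates containing elements of all these cycle types are PGL(2,5) (6T14) of order 120, S_6 (6T16) of order 720; the others are excluded. The observed types are precisely the cycle types that occur in PGL(2,5) (6T14) (apart from the identity). Each of the other remaining candidates has further cycle types, and by the Chebotarev density theorem the matching factorization patterns would occur for a proportion of primes equal to their share of the group: S_6 (6T16) additionally contains elements of type 4+2, 3+2+1, 3+1+1+1, 2+1+1+1+1 (265 of its 720 elements, about 37% of primes). None of the 21 primes tested shows any such pattern (for each of these groups the chance of that is below 10^-4), which rules them out. Hence G = PGL(2,5) (6T14), of order 120.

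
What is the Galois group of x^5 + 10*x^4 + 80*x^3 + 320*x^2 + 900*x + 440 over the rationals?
A_5 (order 60)

The polynomial f is an irreducible quintic over Q, so G = Gal(f/Q) is a transitive subgroup of S_5: one of C_5 (5T1, order 5), D_5 (5T2, order 10), F_20 (5T3, order 20), A_5 (5T4, order 60) or S_5 (5T5, order 120). The discriminant of f is 673506304000000 = 25952000^2, a perfect square, so G is contained in A_5. The transitive groups of degree 5 contained in A_5 are: C_5 (5T1, order 5), D_5 (5T2, order 10), A_5 (5T4, order 60). By Dedekind's theorem, for a prime p not dividing disc(f) the degrees of the irreducible factors of f mod p form the cycle type of an element of G. Factoring f modulo the 2 such primes p <= 7 (skipping 2, 5, which divide the discriminant), each new pattern first appears at: mod 3: f = (x^5 + x^4 + 2x^3 + 2x^2 + 2), pattern 5; mod 7: f = (x + 3)(x + 4)(x^3 + 3x^2 + 5x + 4), pattern 3+1+1. No other pattern occurs in this range, so the set of observed cycle types is {5, 3+1+1}. Among the candidates above, the only group containing elements of all these cycle types is A_5 (5T4) — each of C_5 (5T1), D_5 (5T2) lacks at least one of them. Hence G = A_5 (5T4), of order 60.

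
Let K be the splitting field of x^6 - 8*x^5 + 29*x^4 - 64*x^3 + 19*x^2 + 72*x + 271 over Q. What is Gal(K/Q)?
The polynomial f is an irreducible sextic over Q, so G = Gal(f/Q) is one of the 16 transitive subgroups 6T1, ..., 6T16 of S_6. The discriminant of f is 564385546240000 = 23756800^2, a perfect square, so G is contained in A_6. The transitive groups of degree 6 contained in A_6 are: A_4 (6T4, order 12), S_4 (6T7, order 24), (C_3 x C_3) : C_4 (6T10, order 36), PSL(2,5) (6T12, order 60), A_6 (6T15, order 360). By Dedekind's theorem, for a prime p not dividing disc(f) the degrees of the irreducible factors of f mod p form the cycle type of an element of G. Factoring f modulo the 19 such primes p <= 79 (skipping 2, 5, 29, which divide the discriminant), each new pattern first appears at: mod 3: f = (x^2 + x + 2)(x^4 + 2x + 2), pattern 4+2; mod 11: f = (x^3 + 7x + 10)(x^3 + 3x^2 + 4), pattern 3+3; mod 19: f = (x + 13)(x + 15)(x^2 + 9x + 10)(x^2 + 12x + 2), pattern 2+2+1+1; mod 61: f = (x + 4)(x + 37)(x + 51)(x^3 + 22x^2 + 36x + 25), pattern 3+1+1+1. No other pattern occurs in this range, so the set of observed cycle types is {4+2, 3+3, 2+2+1+1, 3+1+1+1}. The candidates containing elements of all these cycle types are (C_3 x C_3) : C_4 (6T10) of order 36, A_6 (6T15) of order 360; the others are excluded. The observed types are precisely the cycle types that occur in (C_3 x C_3) : C_4 (6T10) (apart from the identity). Each of the other remaining candidates has further cycle types, and by the Chebotarev density theorem the matching factorization patterns would occur for a proportion of primes equal to their share of the group: A_6 (6T15) additionally contains elements of type 5+1 (144 of its 360 elements, about 40% of primes). None of the 19 primes tested shows any such pattern (for each of these groups the chance of that is below 10^-4), which rules them out. Hence G = (C_3 x C_3) : C_4 (6T10), of order 36.

(C_3 x C_3) : C_4 (order 36)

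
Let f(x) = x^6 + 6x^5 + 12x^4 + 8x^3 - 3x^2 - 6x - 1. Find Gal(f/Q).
The polynomial f is an irreducible sextic over Q, so G = Gal(f/Q) is one of the 16 transitive subgroups 6T1, ..., 6T16 of S_6. The discriminant of f is -419904, which is not a perfect square, so G is not contained in A_6. The transitive groups of degree 6 not contained in A_6 are: C_6 (6T1, order 6), S_3 (6T2, order 6), D_6 (6T3, order 12), C_3 x S_3 (6T5, order 18), A_4 x C_2 (6T6, order 24), S_4 (6T8, order 24), S_3 x S_3 (6T9, order 36), S_4 x C_2 (6T11, order 48), (S_3 x S_3) : C_2 (6T13, order 72), PGL(2,5) (6T14, order 120), S_6 (6T16, order 720). By Dedekind's theorem, for a prime p not dividing disc(f) the degrees of the irreducible factors of f mod p form the cycle type of an element of G. Factoring f modulo the 33 such primes p <= 149 (skipping 2, 3, which divide the discriminant), each new pattern first appears at: mod 5: f = (x^3 + 2x^2 + 1)(x^3 + 4x^2 + 4x + 4), pattern 3+3; mod 7: f = (x^6 + 6x^5 + 5x^4 + x^3 + 4x^2 + x + 6), pattern 6; mod 17: f = (x + 3)(x + 16)(x^2 + 2x + 7)(x^2 + 2x + 13), pattern 2+2+1+1; mod 19: f = (x + 7)(x + 8)(x + 13)(x + 14)(x^2 + 2x + 7), pattern 2+1+1+1+1; mod 71: f = (x^2 + 2x + 41)(x^2 + 2x + 46)(x^2 + 2x + 55), pattern 2+2+2. No other pattern occurs in this range, so the set of observed cycle types is {3+3, 6, 2+2+1+1, 2+1+1+1+1, 2+2+2}. The candidates containing elements of all these cycle types are A_4 x C_2 (6T6) of order 24, S_4 x C_2 (6T11) of order 48, (S_3 x S_3) : C_2 (6T13) of order 72, S_6 (6T16) of order 720; the others are excluded. The observed types are precisely the cycle types that occur in A_4 x C_2 (6T6) (apart from the identity). Each of the other remaining candidates has further cycle types, and by the Chebotarev density theorem the matching factorization patterns would occur for a proportion of primes equal to their share of the group: S_4 x C_2 (6T11) additionally contains elements of type 4+2, 4+1+1 (12 of its 48 elements, about 25% of primes); (S_3 x S_3) : C_2 (6T13) additionally contains elements of type 4+2, 3+2+1, 3+1+1+1 (34 of its 72 elements, about 47% of primes); S_6 (6T16) additionally contains elements of type 5+1, 4+2, 4+1+1, 3+2+1, 3+1+1+1 (484 of its 720 elements, about 67% of primes). None of the 33 primes tested shows any such pattern (for each of these groups the chance of that is below 10^-4), which rules them out. Hence G = A_4 x C_2 (6T6), of order 24.

A_4 x C_2 (order 24)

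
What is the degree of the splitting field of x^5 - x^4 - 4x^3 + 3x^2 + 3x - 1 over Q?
5

The degree of the splitting field over Q equals the order of the Galois group, so first determine the group. The polynomial f is an irreducible quintic over Q, so G = Gal(f/Q) is a transitive subgroup of S_5: one of C_5 (5T1, order 5), D_5 (5T2, order 10), F_20 (5T3, order 20), A_5 (5T4, order 60) or S_5 (5T5, order 120). The discriminant of f is 14641 = 121^2, a perfect square, so G is contained in A_5. The transitive groups of degree 5 contained in A_5 are: C_5 (5T1, order 5), D_5 (5T2, order 10), A_5 (5T4, order 60). By Dedekind's theorem, for a prime p not dividing disc(f) the degrees of the irreducible factors of f mod p form the cycle type of an element of G. Factoring f modulo the 14 such primes p <= 47 (skipping 11, which divides the discriminant), each new pattern first appears at: mod 2: f = (x^5 + x^4 + x^2 + x + 1), pattern 5; mod 23: f = (x + 4)(x + 6)(x + 10)(x + 11)(x + 14), pattern 1+1+1+1+1. No other pattern occurs in this range, so the set of observed cycle types is {5, 1+1+1+1+1}. The candidates containing elements of all these cycle types are C_5 (5T1) of order 5, D_5 (5T2) of order 10, A_5 (5T4) of order 60; the others are excluded. The observed types are precisely the cycle types that occur in C_5 (5T1). Each of the other remaining candidates has further cycle types, and by the Chebotarev density theorem the matching factorization patterns would occur for a proportion of primes equal to their share of the group: D_5 (5T2) additionally contains elements of type 2+2+1 (5 of its 10 elements, about 50% of primes); A_5 (5T4) additionally contains elements of type 3+1+1, 2+2+1 (35 of its 60 elements, about 58% of primes). None of the 14 primes tested shows any such pattern (for each of these groups the chance of that is below 10^-4), which rules them out. Hence G = C_5 (5T1), of order 5. The Galois group C_5 (5T1) has order 5, so the splitting field has degree 5 over Q.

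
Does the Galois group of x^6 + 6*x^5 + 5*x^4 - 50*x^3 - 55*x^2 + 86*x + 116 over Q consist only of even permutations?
The polynomial is irreducible of degree 6 over Q. Its discriminant is 38875225000000 = 6235000^2, a perfect square. A Galois group lies in the alternating group exactly when the discriminant is a square in Q, so the Galois group ((C_3 x C_3) : C_4) is contained in A_6.

Yes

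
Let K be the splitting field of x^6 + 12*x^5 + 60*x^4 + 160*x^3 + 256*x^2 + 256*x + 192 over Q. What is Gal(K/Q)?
S_4 x C_2 (also written S4xC2)

The polynomial f is an irreducible sextic over Q, so G = Gal(f/Q) is one of the 16 transitive subgroups 6T1, ..., 6T16 of S_6. The discriminant of f is -66039417143296, which is not a perfect square, so G is not contained in A_6. The transitive groups of degree 6 not contained in A_6 are: C_6 (6T1, order 6), S_3 (6T2, order 6), D_6 (6T3, order 12), C_3 x S_3 (6T5, order 18), A_4 x C_2 (6T6, order 24), S_4 (6T8, order 24), S_3 x S_3 (6T9, order 36), S_4 x C_2 (6T11, order 48), (S_3 x S_3) : C_2 (6T13, order 72), PGL(2,5) (6T14, order 120), S_6 (6T16, order 720). By Dedekind's theorem, for a prime p not dividing disc(f) the degrees of the irreducible factors of f mod p form the cycle type of an element of G. Factoring f modulo the 17 such primes p <= 67 (skipping 2, 31, which divide the discriminant), each new pattern first appears at: mod 3: f = (x)(x + 1)(x^4 + 2x^3 + x^2 + 1), pattern 4+1+1; mod 5: f = (x^3 + x + 1)(x^3 + 2x^2 + 4x + 2), pattern 3+3; mod 7: f = (x^6 + 5x^5 + 4x^4 + 6x^3 + 4x^2 + 4x + 3), pattern 6; mod 11: f = (x^2 + 2x + 6)(x^2 + 4x + 7)(x^2 + 6x + 3), pattern 2+2+2; mod 13: f = (x^2 + 4x + 2)(x^4 + 8x^3 + x + 5), pattern 4+2; mod 37: f = (x + 12)(x + 29)(x^2 + 22x + 30)(x^2 + 23x + 32), pattern 2+2+1+1; mod 47: f = (x + 12)(x + 20)(x + 31)(x + 39)(x^2 + 4x + 5), pattern 2+1+1+1+1. No other pattern occurs in this range, so the set of observed cycle types is {4+1+1, 3+3, 6, 2+2+2, 4+2, 2+2+1+1, 2+1+1+1+1}. The candidates containing elements of all these cycle types are S_4 x C_2 (6T11) of order 48, S_6 (6T16) of order 720; the others are excluded. The observed types are precisely the cycle types that occur in S_4 x C_2 (6T11) (apart from the identity). Each of the other remaining candidates has further cycle types, and by the Chebotarev density theorem the matching factorization patterns would occur for a proportion of primes equal to their share of the group: S_6 (6T16) additionally contains elements of type 5+1, 3+2+1, 3+1+1+1 (304 of its 720 elements, about 42% of primes). None of the 17 primes tested shows any such pattern (for each of these groups the chance of that is below 10^-4), which rules them out. Hence G = S_4 x C_2 (6T11), of order 48.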